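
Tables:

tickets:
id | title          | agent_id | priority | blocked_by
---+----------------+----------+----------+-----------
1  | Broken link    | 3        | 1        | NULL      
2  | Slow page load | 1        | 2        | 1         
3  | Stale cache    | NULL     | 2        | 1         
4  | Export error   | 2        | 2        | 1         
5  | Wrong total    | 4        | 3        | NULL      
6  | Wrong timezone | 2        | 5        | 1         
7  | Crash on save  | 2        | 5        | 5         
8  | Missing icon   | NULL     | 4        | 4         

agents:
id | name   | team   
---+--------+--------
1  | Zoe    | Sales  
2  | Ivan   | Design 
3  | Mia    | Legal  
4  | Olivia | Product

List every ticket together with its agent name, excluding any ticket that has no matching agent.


INNER JOIN keeps only tickets rows whose agent_id matches an id in agents. Walk through each ticket:
  - ticket 1 (Broken link): agent_id=3 -> matches Mia
  - ticket 2 (Slow page load): agent_id=1 -> matches Zoe
  - ticket 3 (Stale cache): agent_id=NULL, no match -> dropped
  - ticket 4 (Export error): agent_id=2 -> matches Ivan
  - ticket 5 (Wrong total): agent_id=4 -> matches Olivia
  - ticket 6 (Wrong timezone): agent_id=2 -> matches Ivan
  - ticket 7 (Crash on save): agent_id=2 -> matches Ivan
  - ticket 8 (Missing icon): agent_id=NULL, no match -> dropped
So 2 of 8 rows are dropped.

SQL:
SELECT a.title, b.name AS agent
FROM tickets a
INNER JOIN agents b ON a.agent_id = b.id

Result:
title          | agent 
---------------+-------
Broken link    | Mia   
Slow page load | Zoe   
Export error   | Ivan  
Wrong total    | Olivia
Wrong timezone | Ivan  
Crash on save  | Ivan  


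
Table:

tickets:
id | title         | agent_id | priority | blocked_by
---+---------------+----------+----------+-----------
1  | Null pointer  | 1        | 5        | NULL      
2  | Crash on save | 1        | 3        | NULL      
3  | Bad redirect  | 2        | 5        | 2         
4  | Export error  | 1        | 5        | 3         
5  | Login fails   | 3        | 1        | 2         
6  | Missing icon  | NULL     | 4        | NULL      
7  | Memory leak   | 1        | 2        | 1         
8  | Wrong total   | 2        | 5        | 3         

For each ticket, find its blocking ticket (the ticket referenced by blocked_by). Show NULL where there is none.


This is a self-join: tickets is joined to a second copy of itself, matching each row's blocked_by to another row's id. Use LEFT JOIN so rows with blocked_by=NULL are kept.
  - ticket 1 (Null pointer): blocked_by=NULL -> NULL
  - ticket 2 (Crash on save): blocked_by=NULL -> NULL
  - ticket 3 (Bad redirect): blocked_by=2 -> Crash on save
  - ticket 4 (Export error): blocked_by=3 -> Bad redirect
  - ticket 5 (Login fails): blocked_by=2 -> Crash on save
  - ticket 6 (Missing icon): blocked_by=NULL -> NULL
  - ticket 7 (Memory leak): blocked_by=1 -> Null pointer
  - ticket 8 (Wrong total): blocked_by=3 -> Bad redirect

SQL:
SELECT a.title AS item, b.title AS blocked_by
FROM tickets a
LEFT JOIN tickets b ON a.blocked_by = b.id

Result:
item          | blocked_by   
--------------+--------------
Null pointer  | NULL         
Crash on save | NULL         
Bad redirect  | Crash on save
Export error  | Bad redirect 
Login fails   | Crash on save
Missing icon  | NULL         
Memory leak   | Null pointer 
Wrong total   | Bad redirect 


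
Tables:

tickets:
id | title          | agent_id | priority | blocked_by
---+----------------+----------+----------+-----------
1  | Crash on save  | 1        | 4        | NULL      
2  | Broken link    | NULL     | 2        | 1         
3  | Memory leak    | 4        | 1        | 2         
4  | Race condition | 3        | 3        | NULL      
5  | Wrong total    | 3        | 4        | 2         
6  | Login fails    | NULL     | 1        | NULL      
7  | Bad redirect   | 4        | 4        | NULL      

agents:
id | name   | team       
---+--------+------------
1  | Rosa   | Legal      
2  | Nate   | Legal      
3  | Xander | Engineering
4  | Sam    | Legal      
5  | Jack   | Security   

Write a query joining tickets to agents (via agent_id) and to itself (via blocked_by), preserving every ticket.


Two LEFT JOINs from the same base table tickets: one to agents via agent_id, one to tickets itself via blocked_by. Both are LEFT so every ticket is preserved.
Match against agents:
  - ticket 1 (Crash on save): agent_id=1 -> matches Rosa
  - ticket 2 (Broken link): agent_id=NULL, no match -> kept with NULL
  - ticket 3 (Memory leak): agent_id=4 -> matches Sam
  - ticket 4 (Race condition): agent_id=3 -> matches Xander
  - ticket 5 (Wrong total): agent_id=3 -> matches Xander
  - ticket 6 (Login fails): agent_id=NULL, no match -> kept with NULL
  - ticket 7 (Bad redirect): agent_id=4 -> matches Sam
Match against tickets (self):
  - ticket 1 (Crash on save): blocked_by=NULL -> NULL
  - ticket 2 (Broken link): blocked_by=1 -> Crash on save
  - ticket 3 (Memory leak): blocked_by=2 -> Broken link
  - ticket 4 (Race condition): blocked_by=NULL -> NULL
  - ticket 5 (Wrong total): blocked_by=2 -> Broken link
  - ticket 6 (Login fails): blocked_by=NULL -> NULL
  - ticket 7 (Bad redirect): blocked_by=NULL -> NULL

SQL:
SELECT a.title, b.name AS agent, c.title AS blocked_by
FROM tickets a
LEFT JOIN agents b ON a.agent_id = b.id
LEFT JOIN tickets c ON a.blocked_by = c.id

Result:
title          | agent  | blocked_by   
---------------+--------+--------------
Crash on save  | Rosa   | NULL         
Broken link    | NULL   | Crash on save
Memory leak    | Sam    | Broken link  
Race condition | Xander | NULL         
Wrong total    | Xander | Broken link  
Login fails    | NULL   | NULL         
Bad redirect   | Sam    | NULL         


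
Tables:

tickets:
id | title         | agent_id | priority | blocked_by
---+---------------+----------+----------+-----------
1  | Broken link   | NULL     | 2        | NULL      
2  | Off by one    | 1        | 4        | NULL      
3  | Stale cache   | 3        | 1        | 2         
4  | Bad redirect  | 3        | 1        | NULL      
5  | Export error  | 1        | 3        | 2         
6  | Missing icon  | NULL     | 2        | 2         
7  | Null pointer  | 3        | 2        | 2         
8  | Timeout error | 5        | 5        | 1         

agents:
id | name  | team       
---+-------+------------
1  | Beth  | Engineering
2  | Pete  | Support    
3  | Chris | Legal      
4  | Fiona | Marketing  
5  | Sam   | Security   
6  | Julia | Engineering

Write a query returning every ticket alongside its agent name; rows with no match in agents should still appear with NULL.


LEFT JOIN keeps every row from tickets (the left table); where agent_id has no match in agents, the agent columns become NULL. Walk through each ticket:
  - ticket 1 (Broken link): agent_id=NULL, no match -> kept with NULL
  - ticket 2 (Off by one): agent_id=1 -> matches Beth
  - ticket 3 (Stale cache): agent_id=3 -> matches Chris
  - ticket 4 (Bad redirect): agent_id=3 -> matches Chris
  - ticket 5 (Export error): agent_id=1 -> matches Beth
  - ticket 6 (Missing icon): agent_id=NULL, no match -> kept with NULL
  - ticket 7 (Null pointer): agent_id=3 -> matches Chris
  - ticket 8 (Timeout error): agent_id=5 -> matches Sam
All 8 rows appear; 2 have NULL agent.

SQL:
SELECT a.title, b.name AS agent
FROM tickets a
LEFT JOIN agents b ON a.agent_id = b.id

Result:
title         | agent
--------------+------
Broken link   | NULL 
Off by one    | Beth 
Stale cache   | Chris
Bad redirect  | Chris
Export error  | Beth 
Missing icon  | NULL 
Null pointer  | Chris
Timeout error | Sam  


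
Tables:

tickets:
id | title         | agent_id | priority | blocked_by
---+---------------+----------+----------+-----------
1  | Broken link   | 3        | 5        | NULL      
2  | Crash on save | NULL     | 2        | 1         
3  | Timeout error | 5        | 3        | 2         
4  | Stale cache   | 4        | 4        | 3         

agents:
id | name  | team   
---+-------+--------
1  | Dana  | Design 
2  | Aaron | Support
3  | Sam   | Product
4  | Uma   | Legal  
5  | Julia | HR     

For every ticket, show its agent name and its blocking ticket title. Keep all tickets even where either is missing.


Two LEFT JOINs from the same base table tickets: one to agents via agent_id, one to tickets itself via blocked_by. Both are LEFT so every ticket is preserved.
Match against agents:
  - ticket 1 (Broken link): agent_id=3 -> matches Sam
  - ticket 2 (Crash on save): agent_id=NULL, no match -> kept with NULL
  - ticket 3 (Timeout error): agent_id=5 -> matches Julia
  - ticket 4 (Stale cache): agent_id=4 -> matches Uma
Match against tickets (self):
  - ticket 1 (Broken link): blocked_by=NULL -> NULL
  - ticket 2 (Crash on save): blocked_by=1 -> Broken link
  - ticket 3 (Timeout error): blocked_by=2 -> Crash on save
  - ticket 4 (Stale cache): blocked_by=3 -> Timeout error

SQL:
SELECT a.title, b.name AS agent, c.title AS blocked_by
FROM tickets a
LEFT JOIN agents b ON a.agent_id = b.id
LEFT JOIN tickets c ON a.blocked_by = c.id

Result:
title         | agent | blocked_by   
--------------+-------+--------------
Broken link   | Sam   | NULL         
Crash on save | NULL  | Broken link  
Timeout error | Julia | Crash on save
Stale cache   | Uma   | Timeout error


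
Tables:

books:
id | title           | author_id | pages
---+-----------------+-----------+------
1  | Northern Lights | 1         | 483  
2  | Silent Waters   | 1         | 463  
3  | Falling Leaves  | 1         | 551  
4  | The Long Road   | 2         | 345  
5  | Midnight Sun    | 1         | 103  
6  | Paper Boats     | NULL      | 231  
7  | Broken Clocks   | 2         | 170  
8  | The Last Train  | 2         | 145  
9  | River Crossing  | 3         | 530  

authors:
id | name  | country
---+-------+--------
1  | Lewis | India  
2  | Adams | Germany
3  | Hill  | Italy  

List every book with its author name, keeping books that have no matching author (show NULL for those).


LEFT JOIN keeps every row from books (the left table); where author_id has no match in authors, the author columns become NULL. Walk through each book:
  - book 1 (Northern Lights): author_id=1 -> matches Lewis
  - book 2 (Silent Waters): author_id=1 -> matches Lewis
  - book 3 (Falling Leaves): author_id=1 -> matches Lewis
  - book 4 (The Long Road): author_id=2 -> matches Adams
  - book 5 (Midnight Sun): author_id=1 -> matches Lewis
  - book 6 (Paper Boats): author_id=NULL, no match -> kept with NULL
  - book 7 (Broken Clocks): author_id=2 -> matches Adams
  - book 8 (The Last Train): author_id=2 -> matches Adams
  - book 9 (River Crossing): author_id=3 -> matches Hill
All 9 rows appear; 1 has NULL author.

SQL:
SELECT a.title, b.name AS author
FROM books a
LEFT JOIN authors b ON a.author_id = b.id

Result:
title           | author
----------------+-------
Northern Lights | Lewis 
Silent Waters   | Lewis 
Falling Leaves  | Lewis 
The Long Road   | Adams 
Midnight Sun    | Lewis 
Paper Boats     | NULL  
Broken Clocks   | Adams 
The Last Train  | Adams 
River Crossing  | Hill  


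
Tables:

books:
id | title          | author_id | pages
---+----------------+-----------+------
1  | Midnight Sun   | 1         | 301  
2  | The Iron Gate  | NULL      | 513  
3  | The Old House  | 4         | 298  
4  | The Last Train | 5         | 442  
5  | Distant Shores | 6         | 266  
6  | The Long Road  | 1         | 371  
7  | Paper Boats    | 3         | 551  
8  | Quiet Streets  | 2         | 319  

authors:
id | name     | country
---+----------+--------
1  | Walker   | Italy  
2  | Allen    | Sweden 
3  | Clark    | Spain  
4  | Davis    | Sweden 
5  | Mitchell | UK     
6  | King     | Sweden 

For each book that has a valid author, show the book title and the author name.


INNER JOIN keeps only books rows whose author_id matches an id in authors. Walk through each book:
  - book 1 (Midnight Sun): author_id=1 -> matches Walker
  - book 2 (The Iron Gate): author_id=NULL, no match -> dropped
  - book 3 (The Old House): author_id=4 -> matches Davis
  - book 4 (The Last Train): author_id=5 -> matches Mitchell
  - book 5 (Distant Shores): author_id=6 -> matches King
  - book 6 (The Long Road): author_id=1 -> matches Walker
  - book 7 (Paper Boats): author_id=3 -> matches Clark
  - book 8 (Quiet Streets): author_id=2 -> matches Allen
So 1 of 8 rows is dropped.

SQL:
SELECT a.title, b.name AS author
FROM books a
INNER JOIN authors b ON a.author_id = b.id

Result:
title          | author  
---------------+---------
Midnight Sun   | Walker  
The Old House  | Davis   
The Last Train | Mitchell
Distant Shores | King    
The Long Road  | Walker  
Paper Boats    | Clark   
Quiet Streets  | Allen   


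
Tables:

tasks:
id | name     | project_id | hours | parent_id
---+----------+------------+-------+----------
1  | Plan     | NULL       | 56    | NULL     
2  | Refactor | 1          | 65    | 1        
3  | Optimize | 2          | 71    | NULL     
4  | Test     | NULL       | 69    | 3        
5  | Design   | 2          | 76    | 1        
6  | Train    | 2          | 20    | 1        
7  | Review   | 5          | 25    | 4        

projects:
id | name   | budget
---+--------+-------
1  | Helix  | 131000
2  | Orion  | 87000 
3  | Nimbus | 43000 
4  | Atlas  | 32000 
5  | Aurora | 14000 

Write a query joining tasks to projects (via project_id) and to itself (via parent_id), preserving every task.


Two LEFT JOINs from the same base table tasks: one to projects via project_id, one to tasks itself via parent_id. Both are LEFT so every task is preserved.
Match against projects:
  - task 1 (Plan): project_id=NULL, no match -> kept with NULL
  - task 2 (Refactor): project_id=1 -> matches Helix
  - task 3 (Optimize): project_id=2 -> matches Orion
  - task 4 (Test): project_id=NULL, no match -> kept with NULL
  - task 5 (Design): project_id=2 -> matches Orion
  - task 6 (Train): project_id=2 -> matches Orion
  - task 7 (Review): project_id=5 -> matches Aurora
Match against tasks (self):
  - task 1 (Plan): parent_id=NULL -> NULL
  - task 2 (Refactor): parent_id=1 -> Plan
  - task 3 (Optimize): parent_id=NULL -> NULL
  - task 4 (Test): parent_id=3 -> Optimize
  - task 5 (Design): parent_id=1 -> Plan
  - task 6 (Train): parent_id=1 -> Plan
  - task 7 (Review): parent_id=4 -> Test

SQL:
SELECT a.name, b.name AS project, c.name AS parent
FROM tasks a
LEFT JOIN projects b ON a.project_id = b.id
LEFT JOIN tasks c ON a.parent_id = c.id

Result:
name     | project | parent  
---------+---------+---------
Plan     | NULL    | NULL    
Refactor | Helix   | Plan    
Optimize | Orion   | NULL    
Test     | NULL    | Optimize
Design   | Orion   | Plan    
Train    | Orion   | Plan    
Review   | Aurora  | Test    


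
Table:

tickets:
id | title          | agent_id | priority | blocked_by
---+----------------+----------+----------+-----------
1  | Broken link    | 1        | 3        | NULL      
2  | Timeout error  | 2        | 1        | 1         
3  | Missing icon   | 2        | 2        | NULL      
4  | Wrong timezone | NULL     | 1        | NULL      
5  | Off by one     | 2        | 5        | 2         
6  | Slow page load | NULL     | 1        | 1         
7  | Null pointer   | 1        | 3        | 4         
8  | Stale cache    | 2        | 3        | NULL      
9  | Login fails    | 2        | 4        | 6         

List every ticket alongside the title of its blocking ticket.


This is a self-join: tickets is joined to a second copy of itself, matching each row's blocked_by to another row's id. Use LEFT JOIN so rows with blocked_by=NULL are kept.
  - ticket 1 (Broken link): blocked_by=NULL -> NULL
  - ticket 2 (Timeout error): blocked_by=1 -> Broken link
  - ticket 3 (Missing icon): blocked_by=NULL -> NULL
  - ticket 4 (Wrong timezone): blocked_by=NULL -> NULL
  - ticket 5 (Off by one): blocked_by=2 -> Timeout error
  - ticket 6 (Slow page load): blocked_by=1 -> Broken link
  - ticket 7 (Null pointer): blocked_by=4 -> Wrong timezone
  - ticket 8 (Stale cache): blocked_by=NULL -> NULL
  - ticket 9 (Login fails): blocked_by=6 -> Slow page load

SQL:
SELECT a.title AS item, b.title AS blocked_by
FROM tickets a
LEFT JOIN tickets b ON a.blocked_by = b.id

Result:
item           | blocked_by    
---------------+---------------
Broken link    | NULL          
Timeout error  | Broken link   
Missing icon   | NULL          
Wrong timezone | NULL          
Off by one     | Timeout error 
Slow page load | Broken link   
Null pointer   | Wrong timezone
Stale cache    | NULL          
Login fails    | Slow page load


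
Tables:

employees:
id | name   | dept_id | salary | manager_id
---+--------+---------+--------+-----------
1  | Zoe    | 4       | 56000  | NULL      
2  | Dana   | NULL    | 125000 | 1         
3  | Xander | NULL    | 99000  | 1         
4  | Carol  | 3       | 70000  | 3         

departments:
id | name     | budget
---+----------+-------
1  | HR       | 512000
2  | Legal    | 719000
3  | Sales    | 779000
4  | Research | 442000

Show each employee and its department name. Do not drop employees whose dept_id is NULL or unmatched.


LEFT JOIN keeps every row from employees (the left table); where dept_id has no match in departments, the department columns become NULL. Walk through each employee:
  - employee 1 (Zoe): dept_id=4 -> matches Research
  - employee 2 (Dana): dept_id=NULL, no match -> kept with NULL
  - employee 3 (Xander): dept_id=NULL, no match -> kept with NULL
  - employee 4 (Carol): dept_id=3 -> matches Sales
All 4 rows appear; 2 have NULL department.

SQL:
SELECT a.name, b.name AS department
FROM employees a
LEFT JOIN departments b ON a.dept_id = b.id

Result:
name   | department
-------+-----------
Zoe    | Research  
Dana   | NULL      
Xander | NULL      
Carol  | Sales     


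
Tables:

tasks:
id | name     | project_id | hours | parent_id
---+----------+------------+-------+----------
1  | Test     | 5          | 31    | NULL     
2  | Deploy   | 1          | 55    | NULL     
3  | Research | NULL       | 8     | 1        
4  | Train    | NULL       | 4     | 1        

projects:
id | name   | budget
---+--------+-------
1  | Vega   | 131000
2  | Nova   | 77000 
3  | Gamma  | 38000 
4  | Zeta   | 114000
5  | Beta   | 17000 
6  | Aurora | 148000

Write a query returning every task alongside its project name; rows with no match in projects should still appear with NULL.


LEFT JOIN keeps every row from tasks (the left table); where project_id has no match in projects, the project columns become NULL. Walk through each task:
  - task 1 (Test): project_id=5 -> matches Beta
  - task 2 (Deploy): project_id=1 -> matches Vega
  - task 3 (Research): project_id=NULL, no match -> kept with NULL
  - task 4 (Train): project_id=NULL, no match -> kept with NULL
All 4 rows appear; 2 have NULL project.

SQL:
SELECT a.name, b.name AS project
FROM tasks a
LEFT JOIN projects b ON a.project_id = b.id

Result:
name     | project
---------+--------
Test     | Beta   
Deploy   | Vega   
Research | NULL   
Train    | NULL   


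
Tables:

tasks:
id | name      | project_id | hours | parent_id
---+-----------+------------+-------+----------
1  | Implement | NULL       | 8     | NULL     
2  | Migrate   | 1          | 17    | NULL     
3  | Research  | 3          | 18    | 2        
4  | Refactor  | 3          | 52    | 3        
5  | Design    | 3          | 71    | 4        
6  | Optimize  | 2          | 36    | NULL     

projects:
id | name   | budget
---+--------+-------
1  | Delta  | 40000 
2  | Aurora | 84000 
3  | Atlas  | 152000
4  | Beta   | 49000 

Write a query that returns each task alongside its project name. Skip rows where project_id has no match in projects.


INNER JOIN keeps only tasks rows whose project_id matches an id in projects. Walk through each task:
  - task 1 (Implement): project_id=NULL, no match -> dropped
  - task 2 (Migrate): project_id=1 -> matches Delta
  - task 3 (Research): project_id=3 -> matches Atlas
  - task 4 (Refactor): project_id=3 -> matches Atlas
  - task 5 (Design): project_id=3 -> matches Atlas
  - task 6 (Optimize): project_id=2 -> matches Aurora
So 1 of 6 rows is dropped.

SQL:
SELECT a.name, b.name AS project
FROM tasks a
INNER JOIN projects b ON a.project_id = b.id

Result:
name     | project
---------+--------
Migrate  | Delta  
Research | Atlas  
Refactor | Atlas  
Design   | Atlas  
Optimize | Aurora 


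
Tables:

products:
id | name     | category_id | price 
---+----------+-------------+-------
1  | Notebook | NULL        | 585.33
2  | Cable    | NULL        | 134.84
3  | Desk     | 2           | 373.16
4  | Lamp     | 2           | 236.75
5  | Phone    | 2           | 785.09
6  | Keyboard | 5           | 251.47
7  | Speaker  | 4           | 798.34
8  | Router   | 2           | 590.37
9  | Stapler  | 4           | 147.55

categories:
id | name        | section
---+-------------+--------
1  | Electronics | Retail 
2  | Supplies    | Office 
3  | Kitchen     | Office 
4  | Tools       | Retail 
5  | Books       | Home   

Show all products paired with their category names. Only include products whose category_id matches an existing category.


INNER JOIN keeps only products rows whose category_id matches an id in categories. Walk through each product:
  - product 1 (Notebook): category_id=NULL, no match -> dropped
  - product 2 (Cable): category_id=NULL, no match -> dropped
  - product 3 (Desk): category_id=2 -> matches Supplies
  - product 4 (Lamp): category_id=2 -> matches Supplies
  - product 5 (Phone): category_id=2 -> matches Supplies
  - product 6 (Keyboard): category_id=5 -> matches Books
  - product 7 (Speaker): category_id=4 -> matches Tools
  - product 8 (Router): category_id=2 -> matches Supplies
  - product 9 (Stapler): category_id=4 -> matches Tools
So 2 of 9 rows are dropped.

SQL:
SELECT a.name, b.name AS category
FROM products a
INNER JOIN categories b ON a.category_id = b.id

Result:
name     | category
---------+---------
Desk     | Supplies
Lamp     | Supplies
Phone    | Supplies
Keyboard | Books   
Speaker  | Tools   
Router   | Supplies
Stapler  | Tools   


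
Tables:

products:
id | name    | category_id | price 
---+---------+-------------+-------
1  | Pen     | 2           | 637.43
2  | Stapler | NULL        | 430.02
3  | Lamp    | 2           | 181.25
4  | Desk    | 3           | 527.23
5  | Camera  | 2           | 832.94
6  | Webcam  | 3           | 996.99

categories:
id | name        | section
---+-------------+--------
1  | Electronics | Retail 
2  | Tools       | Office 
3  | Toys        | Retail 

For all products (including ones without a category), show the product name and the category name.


LEFT JOIN keeps every row from products (the left table); where category_id has no match in categories, the category columns become NULL. Walk through each product:
  - product 1 (Pen): category_id=2 -> matches Tools
  - product 2 (Stapler): category_id=NULL, no match -> kept with NULL
  - product 3 (Lamp): category_id=2 -> matches Tools
  - product 4 (Desk): category_id=3 -> matches Toys
  - product 5 (Camera): category_id=2 -> matches Tools
  - product 6 (Webcam): category_id=3 -> matches Toys
All 6 rows appear; 1 has NULL category.

SQL:
SELECT a.name, b.name AS category
FROM products a
LEFT JOIN categories b ON a.category_id = b.id

Result:
name    | category
--------+---------
Pen     | Tools   
Stapler | NULL    
Lamp    | Tools   
Desk    | Toys    
Camera  | Tools   
Webcam  | Toys    


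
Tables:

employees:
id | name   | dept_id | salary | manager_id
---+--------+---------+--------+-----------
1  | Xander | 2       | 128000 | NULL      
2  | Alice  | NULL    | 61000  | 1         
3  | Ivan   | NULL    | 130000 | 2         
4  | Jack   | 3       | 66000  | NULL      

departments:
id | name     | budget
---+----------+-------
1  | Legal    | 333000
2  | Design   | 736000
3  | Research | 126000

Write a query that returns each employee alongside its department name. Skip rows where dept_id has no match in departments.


INNER JOIN keeps only employees rows whose dept_id matches an id in departments. Walk through each employee:
  - employee 1 (Xander): dept_id=2 -> matches Design
  - employee 2 (Alice): dept_id=NULL, no match -> dropped
  - employee 3 (Ivan): dept_id=NULL, no match -> dropped
  - employee 4 (Jack): dept_id=3 -> matches Research
So 2 of 4 rows are dropped.

SQL:
SELECT a.name, b.name AS department
FROM employees a
INNER JOIN departments b ON a.dept_id = b.id

Result:
name   | department
-------+-----------
Xander | Design    
Jack   | Research  


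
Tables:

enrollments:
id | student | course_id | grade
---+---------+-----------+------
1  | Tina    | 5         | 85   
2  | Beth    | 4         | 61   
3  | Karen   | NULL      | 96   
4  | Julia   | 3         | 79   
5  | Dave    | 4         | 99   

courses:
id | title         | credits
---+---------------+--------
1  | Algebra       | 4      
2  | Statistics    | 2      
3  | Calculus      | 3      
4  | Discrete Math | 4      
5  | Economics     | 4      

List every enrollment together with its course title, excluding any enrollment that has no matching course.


INNER JOIN keeps only enrollments rows whose course_id matches an id in courses. Walk through each enrollment:
  - enrollment 1 (Tina): course_id=5 -> matches Economics
  - enrollment 2 (Beth): course_id=4 -> matches Discrete Math
  - enrollment 3 (Karen): course_id=NULL, no match -> dropped
  - enrollment 4 (Julia): course_id=3 -> matches Calculus
  - enrollment 5 (Dave): course_id=4 -> matches Discrete Math
So 1 of 5 rows is dropped.

SQL:
SELECT a.student, b.title AS course
FROM enrollments a
INNER JOIN courses b ON a.course_id = b.id

Result:
student | course       
--------+--------------
Tina    | Economics    
Beth    | Discrete Math
Julia   | Calculus     
Dave    | Discrete Math


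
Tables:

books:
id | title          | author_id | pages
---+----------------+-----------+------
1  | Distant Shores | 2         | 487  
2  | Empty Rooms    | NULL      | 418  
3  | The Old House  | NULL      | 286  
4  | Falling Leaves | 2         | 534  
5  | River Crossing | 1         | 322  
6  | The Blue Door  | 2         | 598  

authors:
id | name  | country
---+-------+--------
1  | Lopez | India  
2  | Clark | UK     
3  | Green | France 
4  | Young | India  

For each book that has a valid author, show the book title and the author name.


INNER JOIN keeps only books rows whose author_id matches an id in authors. Walk through each book:
  - book 1 (Distant Shores): author_id=2 -> matches Clark
  - book 2 (Empty Rooms): author_id=NULL, no match -> dropped
  - book 3 (The Old House): author_id=NULL, no match -> dropped
  - book 4 (Falling Leaves): author_id=2 -> matches Clark
  - book 5 (River Crossing): author_id=1 -> matches Lopez
  - book 6 (The Blue Door): author_id=2 -> matches Clark
So 2 of 6 rows are dropped.

SQL:
SELECT a.title, b.name AS author
FROM books a
INNER JOIN authors b ON a.author_id = b.id

Result:
title          | author
---------------+-------
Distant Shores | Clark 
Falling Leaves | Clark 
River Crossing | Lopez 
The Blue Door  | Clark 


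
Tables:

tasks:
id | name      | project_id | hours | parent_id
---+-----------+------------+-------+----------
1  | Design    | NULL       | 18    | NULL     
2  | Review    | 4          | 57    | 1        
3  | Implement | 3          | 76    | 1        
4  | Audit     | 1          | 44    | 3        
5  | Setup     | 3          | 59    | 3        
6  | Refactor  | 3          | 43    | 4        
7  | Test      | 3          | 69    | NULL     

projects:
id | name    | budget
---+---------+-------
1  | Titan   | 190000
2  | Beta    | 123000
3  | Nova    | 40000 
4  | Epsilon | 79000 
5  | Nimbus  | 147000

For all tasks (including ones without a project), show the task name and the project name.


LEFT JOIN keeps every row from tasks (the left table); where project_id has no match in projects, the project columns become NULL. Walk through each task:
  - task 1 (Design): project_id=NULL, no match -> kept with NULL
  - task 2 (Review): project_id=4 -> matches Epsilon
  - task 3 (Implement): project_id=3 -> matches Nova
  - task 4 (Audit): project_id=1 -> matches Titan
  - task 5 (Setup): project_id=3 -> matches Nova
  - task 6 (Refactor): project_id=3 -> matches Nova
  - task 7 (Test): project_id=3 -> matches Nova
All 7 rows appear; 1 has NULL project.

SQL:
SELECT a.name, b.name AS project
FROM tasks a
LEFT JOIN projects b ON a.project_id = b.id

Result:
name      | project
----------+--------
Design    | NULL   
Review    | Epsilon
Implement | Nova   
Audit     | Titan  
Setup     | Nova   
Refactor  | Nova   
Test      | Nova   


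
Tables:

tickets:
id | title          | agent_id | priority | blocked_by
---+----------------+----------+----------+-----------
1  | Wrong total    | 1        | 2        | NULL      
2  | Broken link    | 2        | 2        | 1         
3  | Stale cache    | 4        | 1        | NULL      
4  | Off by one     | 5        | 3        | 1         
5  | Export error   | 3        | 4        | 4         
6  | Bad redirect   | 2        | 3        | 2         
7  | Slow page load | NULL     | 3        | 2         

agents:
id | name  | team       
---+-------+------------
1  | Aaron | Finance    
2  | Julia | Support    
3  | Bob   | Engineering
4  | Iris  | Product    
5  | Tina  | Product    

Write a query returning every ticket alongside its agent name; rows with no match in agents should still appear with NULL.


LEFT JOIN keeps every row from tickets (the left table); where agent_id has no match in agents, the agent columns become NULL. Walk through each ticket:
  - ticket 1 (Wrong total): agent_id=1 -> matches Aaron
  - ticket 2 (Broken link): agent_id=2 -> matches Julia
  - ticket 3 (Stale cache): agent_id=4 -> matches Iris
  - ticket 4 (Off by one): agent_id=5 -> matches Tina
  - ticket 5 (Export error): agent_id=3 -> matches Bob
  - ticket 6 (Bad redirect): agent_id=2 -> matches Julia
  - ticket 7 (Slow page load): agent_id=NULL, no match -> kept with NULL
All 7 rows appear; 1 has NULL agent.

SQL:
SELECT a.title, b.name AS agent
FROM tickets a
LEFT JOIN agents b ON a.agent_id = b.id

Result:
title          | agent
---------------+------
Wrong total    | Aaron
Broken link    | Julia
Stale cache    | Iris 
Off by one     | Tina 
Export error   | Bob  
Bad redirect   | Julia
Slow page load | NULL 


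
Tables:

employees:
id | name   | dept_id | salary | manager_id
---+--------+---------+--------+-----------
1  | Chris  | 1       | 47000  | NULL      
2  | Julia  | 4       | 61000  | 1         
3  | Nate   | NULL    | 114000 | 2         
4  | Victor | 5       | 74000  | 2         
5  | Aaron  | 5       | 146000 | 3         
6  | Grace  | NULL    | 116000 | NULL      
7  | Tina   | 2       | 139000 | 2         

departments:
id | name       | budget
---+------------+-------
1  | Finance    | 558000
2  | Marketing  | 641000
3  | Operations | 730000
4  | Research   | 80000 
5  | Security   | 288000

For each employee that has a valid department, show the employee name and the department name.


INNER JOIN keeps only employees rows whose dept_id matches an id in departments. Walk through each employee:
  - employee 1 (Chris): dept_id=1 -> matches Finance
  - employee 2 (Julia): dept_id=4 -> matches Research
  - employee 3 (Nate): dept_id=NULL, no match -> dropped
  - employee 4 (Victor): dept_id=5 -> matches Security
  - employee 5 (Aaron): dept_id=5 -> matches Security
  - employee 6 (Grace): dept_id=NULL, no match -> dropped
  - employee 7 (Tina): dept_id=2 -> matches Marketing
So 2 of 7 rows are dropped.

SQL:
SELECT a.name, b.name AS department
FROM employees a
INNER JOIN departments b ON a.dept_id = b.id

Result:
name   | department
-------+-----------
Chris  | Finance   
Julia  | Research  
Victor | Security  
Aaron  | Security  
Tina   | Marketing 


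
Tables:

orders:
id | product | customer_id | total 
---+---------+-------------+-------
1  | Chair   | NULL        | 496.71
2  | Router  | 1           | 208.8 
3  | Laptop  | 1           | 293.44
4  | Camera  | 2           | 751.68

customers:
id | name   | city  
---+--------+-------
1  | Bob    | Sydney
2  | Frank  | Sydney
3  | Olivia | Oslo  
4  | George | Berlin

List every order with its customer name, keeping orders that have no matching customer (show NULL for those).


LEFT JOIN keeps every row from orders (the left table); where customer_id has no match in customers, the customer columns become NULL. Walk through each order:
  - order 1 (Chair): customer_id=NULL, no match -> kept with NULL
  - order 2 (Router): customer_id=1 -> matches Bob
  - order 3 (Laptop): customer_id=1 -> matches Bob
  - order 4 (Camera): customer_id=2 -> matches Frank
All 4 rows appear; 1 has NULL customer.

SQL:
SELECT a.product, b.name AS customer
FROM orders a
LEFT JOIN customers b ON a.customer_id = b.id

Result:
product | customer
--------+---------
Chair   | NULL    
Router  | Bob     
Laptop  | Bob     
Camera  | Frank   


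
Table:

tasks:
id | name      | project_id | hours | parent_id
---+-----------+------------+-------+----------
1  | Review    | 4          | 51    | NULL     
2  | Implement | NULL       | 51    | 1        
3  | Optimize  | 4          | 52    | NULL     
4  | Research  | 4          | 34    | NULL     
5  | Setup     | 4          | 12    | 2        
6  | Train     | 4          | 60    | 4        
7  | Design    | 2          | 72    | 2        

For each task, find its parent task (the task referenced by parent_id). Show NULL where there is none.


This is a self-join: tasks is joined to a second copy of itself, matching each row's parent_id to another row's id. Use LEFT JOIN so rows with parent_id=NULL are kept.
  - task 1 (Review): parent_id=NULL -> NULL
  - task 2 (Implement): parent_id=1 -> Review
  - task 3 (Optimize): parent_id=NULL -> NULL
  - task 4 (Research): parent_id=NULL -> NULL
  - task 5 (Setup): parent_id=2 -> Implement
  - task 6 (Train): parent_id=4 -> Research
  - task 7 (Design): parent_id=2 -> Implement

SQL:
SELECT a.name AS item, b.name AS parent
FROM tasks a
LEFT JOIN tasks b ON a.parent_id = b.id

Result:
item      | parent   
----------+----------
Review    | NULL     
Implement | Review   
Optimize  | NULL     
Research  | NULL     
Setup     | Implement
Train     | Research 
Design    | Implement


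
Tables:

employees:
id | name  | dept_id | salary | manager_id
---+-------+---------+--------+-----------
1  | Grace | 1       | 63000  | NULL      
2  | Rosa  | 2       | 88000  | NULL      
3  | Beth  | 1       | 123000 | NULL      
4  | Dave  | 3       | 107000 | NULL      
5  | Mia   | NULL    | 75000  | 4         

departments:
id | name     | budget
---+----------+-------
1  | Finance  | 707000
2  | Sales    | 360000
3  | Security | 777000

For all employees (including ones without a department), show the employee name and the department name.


LEFT JOIN keeps every row from employees (the left table); where dept_id has no match in departments, the department columns become NULL. Walk through each employee:
  - employee 1 (Grace): dept_id=1 -> matches Finance
  - employee 2 (Rosa): dept_id=2 -> matches Sales
  - employee 3 (Beth): dept_id=1 -> matches Finance
  - employee 4 (Dave): dept_id=3 -> matches Security
  - employee 5 (Mia): dept_id=NULL, no match -> kept with NULL
All 5 rows appear; 1 has NULL department.

SQL:
SELECT a.name, b.name AS department
FROM employees a
LEFT JOIN departments b ON a.dept_id = b.id

Result:
name  | department
------+-----------
Grace | Finance   
Rosa  | Sales     
Beth  | Finance   
Dave  | Security  
Mia   | NULL      


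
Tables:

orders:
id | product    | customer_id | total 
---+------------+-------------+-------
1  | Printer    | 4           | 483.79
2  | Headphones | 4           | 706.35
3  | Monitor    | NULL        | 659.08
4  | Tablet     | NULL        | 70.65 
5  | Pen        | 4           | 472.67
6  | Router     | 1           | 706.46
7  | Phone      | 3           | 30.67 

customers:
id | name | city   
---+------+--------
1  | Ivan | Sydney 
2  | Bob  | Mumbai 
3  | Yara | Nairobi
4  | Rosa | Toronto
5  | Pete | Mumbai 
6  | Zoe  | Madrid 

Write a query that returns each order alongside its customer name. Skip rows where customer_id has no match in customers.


INNER JOIN keeps only orders rows whose customer_id matches an id in customers. Walk through each order:
  - order 1 (Printer): customer_id=4 -> matches Rosa
  - order 2 (Headphones): customer_id=4 -> matches Rosa
  - order 3 (Monitor): customer_id=NULL, no match -> dropped
  - order 4 (Tablet): customer_id=NULL, no match -> dropped
  - order 5 (Pen): customer_id=4 -> matches Rosa
  - order 6 (Router): customer_id=1 -> matches Ivan
  - order 7 (Phone): customer_id=3 -> matches Yara
So 2 of 7 rows are dropped.

SQL:
SELECT a.product, b.name AS customer
FROM orders a
INNER JOIN customers b ON a.customer_id = b.id

Result:
product    | customer
-----------+---------
Printer    | Rosa    
Headphones | Rosa    
Pen        | Rosa    
Router     | Ivan    
Phone      | Yara    


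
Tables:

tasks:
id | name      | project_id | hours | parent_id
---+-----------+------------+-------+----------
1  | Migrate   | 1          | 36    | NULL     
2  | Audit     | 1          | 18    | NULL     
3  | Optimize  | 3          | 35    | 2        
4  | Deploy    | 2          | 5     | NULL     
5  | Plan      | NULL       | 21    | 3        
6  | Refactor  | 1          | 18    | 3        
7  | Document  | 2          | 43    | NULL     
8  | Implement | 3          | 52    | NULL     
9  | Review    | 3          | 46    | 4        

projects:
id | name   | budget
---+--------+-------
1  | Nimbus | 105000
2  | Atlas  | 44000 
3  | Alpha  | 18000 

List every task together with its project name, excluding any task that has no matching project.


INNER JOIN keeps only tasks rows whose project_id matches an id in projects. Walk through each task:
  - task 1 (Migrate): project_id=1 -> matches Nimbus
  - task 2 (Audit): project_id=1 -> matches Nimbus
  - task 3 (Optimize): project_id=3 -> matches Alpha
  - task 4 (Deploy): project_id=2 -> matches Atlas
  - task 5 (Plan): project_id=NULL, no match -> dropped
  - task 6 (Refactor): project_id=1 -> matches Nimbus
  - task 7 (Document): project_id=2 -> matches Atlas
  - task 8 (Implement): project_id=3 -> matches Alpha
  - task 9 (Review): project_id=3 -> matches Alpha
So 1 of 9 rows is dropped.

SQL:
SELECT a.name, b.name AS project
FROM tasks a
INNER JOIN projects b ON a.project_id = b.id

Result:
name      | project
----------+--------
Migrate   | Nimbus 
Audit     | Nimbus 
Optimize  | Alpha  
Deploy    | Atlas  
Refactor  | Nimbus 
Document  | Atlas  
Implement | Alpha  
Review    | Alpha  


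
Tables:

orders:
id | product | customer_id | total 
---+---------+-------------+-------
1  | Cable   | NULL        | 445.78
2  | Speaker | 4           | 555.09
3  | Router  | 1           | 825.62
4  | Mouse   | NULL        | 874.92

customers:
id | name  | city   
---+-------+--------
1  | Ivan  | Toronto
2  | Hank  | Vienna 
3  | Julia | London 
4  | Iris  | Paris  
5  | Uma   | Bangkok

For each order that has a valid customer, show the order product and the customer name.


INNER JOIN keeps only orders rows whose customer_id matches an id in customers. Walk through each order:
  - order 1 (Cable): customer_id=NULL, no match -> dropped
  - order 2 (Speaker): customer_id=4 -> matches Iris
  - order 3 (Router): customer_id=1 -> matches Ivan
  - order 4 (Mouse): customer_id=NULL, no match -> dropped
So 2 of 4 rows are dropped.

SQL:
SELECT a.product, b.name AS customer
FROM orders a
INNER JOIN customers b ON a.customer_id = b.id

Result:
product | customer
--------+---------
Speaker | Iris    
Router  | Ivan    


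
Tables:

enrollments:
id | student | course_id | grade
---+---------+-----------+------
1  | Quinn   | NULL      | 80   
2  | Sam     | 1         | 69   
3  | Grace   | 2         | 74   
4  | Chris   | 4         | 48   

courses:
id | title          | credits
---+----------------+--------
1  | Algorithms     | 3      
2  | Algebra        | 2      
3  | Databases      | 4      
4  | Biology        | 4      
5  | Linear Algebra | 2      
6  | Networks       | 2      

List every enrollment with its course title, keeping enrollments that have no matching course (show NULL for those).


LEFT JOIN keeps every row from enrollments (the left table); where course_id has no match in courses, the course columns become NULL. Walk through each enrollment:
  - enrollment 1 (Quinn): course_id=NULL, no match -> kept with NULL
  - enrollment 2 (Sam): course_id=1 -> matches Algorithms
  - enrollment 3 (Grace): course_id=2 -> matches Algebra
  - enrollment 4 (Chris): course_id=4 -> matches Biology
All 4 rows appear; 1 has NULL course.

SQL:
SELECT a.student, b.title AS course
FROM enrollments a
LEFT JOIN courses b ON a.course_id = b.id

Result:
student | course    
--------+-----------
Quinn   | NULL      
Sam     | Algorithms
Grace   | Algebra   
Chris   | Biology   
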